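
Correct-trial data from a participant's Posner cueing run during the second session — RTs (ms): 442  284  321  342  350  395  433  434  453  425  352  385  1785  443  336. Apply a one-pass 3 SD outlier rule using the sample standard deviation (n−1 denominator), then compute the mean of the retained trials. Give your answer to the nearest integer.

385 ms

n = 15, ΣRT = 7180, M = 478.667
Σ(x−M)² = 1866901.33; s = √(1866901.33/14) = 365.171
Cutoffs: 478.667 ± 3·365.171 → [-616.8, 1574.2]
Outside: 1785 → excluded.
Retained (n=14): Σ = 5395, mean = 5395/14 = 385.357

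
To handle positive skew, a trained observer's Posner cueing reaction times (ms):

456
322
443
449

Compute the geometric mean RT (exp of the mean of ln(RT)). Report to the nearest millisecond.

ln(RT): 6.1225, 5.7746, 6.0936, 6.1070
Mean ln(RT) = 24.0976/4 = 6.02441
Geometric mean = exp(6.02441) = 413.40 ms

413 ms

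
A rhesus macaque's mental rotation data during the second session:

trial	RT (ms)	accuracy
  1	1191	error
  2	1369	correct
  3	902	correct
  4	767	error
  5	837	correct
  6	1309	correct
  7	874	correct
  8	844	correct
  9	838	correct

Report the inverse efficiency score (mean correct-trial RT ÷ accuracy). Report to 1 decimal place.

1280.8 ms

Correct trials (n=7): 1369, 902, 837, 1309, 874, 844, 838
Mean correct RT = 6973/7 = 996.1429 ms
Proportion correct = 7/9
IES = 996.1429 / (7/9) = 1280.755 ms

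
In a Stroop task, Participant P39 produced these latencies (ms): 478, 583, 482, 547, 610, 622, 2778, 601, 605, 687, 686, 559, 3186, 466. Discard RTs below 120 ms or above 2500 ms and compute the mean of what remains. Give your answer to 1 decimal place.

577.2 ms

Excluded: 2778, 3186
Retained (n=12): Σ = 6926
Mean = 6926/12 = 577.1667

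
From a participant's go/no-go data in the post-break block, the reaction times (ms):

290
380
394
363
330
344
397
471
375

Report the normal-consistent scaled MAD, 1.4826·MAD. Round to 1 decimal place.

Sorted: 290, 330, 344, 363, 375, 380, 394, 397, 471 → median = 375
|x − 375| sorted: 0, 5, 12, 19, 22, 31, 45, 85, 96 → MAD = 22
Robust SD ≈ 1.4826 × 22 = 32.617

32.6 ms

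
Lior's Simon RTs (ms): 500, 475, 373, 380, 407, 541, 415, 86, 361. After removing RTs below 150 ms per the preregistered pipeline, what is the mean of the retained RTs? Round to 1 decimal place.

Excluded: 86
Retained (n=8): Σ = 3452
Mean = 3452/8 = 431.5000

431.5 ms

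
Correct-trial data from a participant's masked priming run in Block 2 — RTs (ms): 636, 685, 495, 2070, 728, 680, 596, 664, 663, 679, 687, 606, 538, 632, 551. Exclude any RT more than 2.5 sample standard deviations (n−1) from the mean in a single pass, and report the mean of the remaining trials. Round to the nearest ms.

631 ms

n = 15, ΣRT = 10910, M = 727.333
Σ(x−M)² = 1989219.33; s = √(1989219.33/14) = 376.944
Cutoffs: 727.333 ± 2.5·376.944 → [-215.0, 1669.7]
Outside: 2070 → excluded.
Retained (n=14): Σ = 8840, mean = 8840/14 = 631.429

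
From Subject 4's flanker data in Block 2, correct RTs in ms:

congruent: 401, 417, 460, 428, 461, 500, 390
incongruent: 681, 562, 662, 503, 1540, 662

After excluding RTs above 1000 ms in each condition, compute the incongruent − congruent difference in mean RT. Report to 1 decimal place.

177.3 ms

incongruent: exclude 1540
M(congruent) = 3057/7 = 436.714
M(incongruent) = 3070/5 = 614.000
Difference = 614.000 − 436.714 = 177.286 ms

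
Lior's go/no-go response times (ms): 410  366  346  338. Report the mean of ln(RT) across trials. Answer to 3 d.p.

ln(RT): 6.0162, 5.9026, 5.8464, 5.8230
Σ ln(RT) = 23.5883
Mean = 23.5883/4 = 5.89707

5.897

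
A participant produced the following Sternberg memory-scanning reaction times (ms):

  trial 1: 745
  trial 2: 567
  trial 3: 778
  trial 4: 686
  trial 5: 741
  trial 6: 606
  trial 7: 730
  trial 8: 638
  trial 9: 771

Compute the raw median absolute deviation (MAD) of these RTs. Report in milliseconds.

Sorted: 567, 606, 638, 686, 730, 741, 745, 771, 778 → median = 730
|x − 730|: 15, 163, 48, 44, 11, 124, 0, 92, 41
Sorted deviations: 0, 11, 15, 41, 44, 48, 92, 124, 163 → MAD = 44

44 ms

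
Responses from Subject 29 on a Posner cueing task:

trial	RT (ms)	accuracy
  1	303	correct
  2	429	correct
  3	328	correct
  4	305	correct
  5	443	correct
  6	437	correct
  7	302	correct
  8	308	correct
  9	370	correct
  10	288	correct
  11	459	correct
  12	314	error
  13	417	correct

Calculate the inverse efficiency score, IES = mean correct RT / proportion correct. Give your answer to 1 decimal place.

396.2 ms

Correct trials (n=12): 303, 429, 328, 305, 443, 437, 302, 308, 370, 288, 459, 417
Mean correct RT = 4389/12 = 365.7500 ms
Proportion correct = 12/13
IES = 365.7500 / (12/13) = 396.229 ms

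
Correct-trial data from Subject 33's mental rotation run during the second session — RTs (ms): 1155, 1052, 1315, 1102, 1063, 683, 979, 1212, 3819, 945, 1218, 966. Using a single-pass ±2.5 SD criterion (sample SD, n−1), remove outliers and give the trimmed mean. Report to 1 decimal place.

1062.7 ms

n = 12, ΣRT = 15509, M = 1292.417
Σ(x−M)² = 7258576.92; s = √(7258576.92/11) = 812.324
Cutoffs: 1292.417 ± 2.5·812.324 → [-738.4, 3323.2]
Outside: 3819 → excluded.
Retained (n=11): Σ = 11690, mean = 11690/11 = 1062.727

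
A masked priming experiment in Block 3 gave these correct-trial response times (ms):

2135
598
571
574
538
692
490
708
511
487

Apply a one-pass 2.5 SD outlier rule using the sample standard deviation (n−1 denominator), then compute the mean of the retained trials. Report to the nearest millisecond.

574 ms

n = 10, ΣRT = 7304, M = 730.400
Σ(x−M)² = 2244466.40; s = √(2244466.40/9) = 499.385
Cutoffs: 730.400 ± 2.5·499.385 → [-518.1, 1978.9]
Outside: 2135 → excluded.
Retained (n=9): Σ = 5169, mean = 5169/9 = 574.333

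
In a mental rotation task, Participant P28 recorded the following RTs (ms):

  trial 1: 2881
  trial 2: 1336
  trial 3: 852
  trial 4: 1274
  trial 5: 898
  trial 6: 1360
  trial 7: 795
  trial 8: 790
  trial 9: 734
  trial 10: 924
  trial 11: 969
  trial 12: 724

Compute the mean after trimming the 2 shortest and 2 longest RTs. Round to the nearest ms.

Sorted: 724, 734, 790, 795, 852, 898, 924, 969, 1274, 1336, 1360, 2881
Drop lowest 2 (724, 734) and highest 2 (1360, 2881)
Remaining (n=8): Σ = 7838, mean = 7838/8 = 979.750

980 ms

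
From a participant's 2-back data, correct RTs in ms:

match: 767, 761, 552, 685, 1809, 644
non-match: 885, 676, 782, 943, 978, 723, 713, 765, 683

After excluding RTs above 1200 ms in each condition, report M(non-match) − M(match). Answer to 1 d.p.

112.4 ms

match: exclude 1809
M(match) = 3409/5 = 681.800
M(non-match) = 7148/9 = 794.222
Difference = 794.222 − 681.800 = 112.422 ms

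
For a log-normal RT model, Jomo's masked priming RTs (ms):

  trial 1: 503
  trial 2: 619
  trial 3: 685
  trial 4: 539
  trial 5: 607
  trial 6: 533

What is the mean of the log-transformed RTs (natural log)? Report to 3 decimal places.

ln(RT): 6.2206, 6.4281, 6.5294, 6.2897, 6.4085, 6.2785
Σ ln(RT) = 38.1549
Mean = 38.1549/6 = 6.35915

6.359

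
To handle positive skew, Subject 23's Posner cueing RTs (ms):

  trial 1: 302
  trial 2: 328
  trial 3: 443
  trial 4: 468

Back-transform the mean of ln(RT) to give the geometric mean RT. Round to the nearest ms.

ln(RT): 5.7104, 5.7930, 6.0936, 6.1485
Mean ln(RT) = 23.7455/4 = 5.93637
Geometric mean = exp(5.93637) = 378.56 ms

379 ms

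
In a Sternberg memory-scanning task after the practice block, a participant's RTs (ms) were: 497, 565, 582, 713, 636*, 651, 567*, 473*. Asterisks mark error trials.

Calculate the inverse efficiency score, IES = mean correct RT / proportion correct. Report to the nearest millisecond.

963 ms

Correct trials (n=5): 497, 565, 582, 713, 651
Mean correct RT = 3008/5 = 601.6000 ms
Proportion correct = 5/8
IES = 601.6000 / (5/8) = 962.560 ms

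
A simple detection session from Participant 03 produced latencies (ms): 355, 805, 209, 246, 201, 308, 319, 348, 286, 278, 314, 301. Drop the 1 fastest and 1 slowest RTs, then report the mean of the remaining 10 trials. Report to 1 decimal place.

296.4 ms

Sorted: 201, 209, 246, 278, 286, 301, 308, 314, 319, 348, 355, 805
Drop lowest 1 (201) and highest 1 (805)
Remaining (n=10): Σ = 2964, mean = 2964/10 = 296.400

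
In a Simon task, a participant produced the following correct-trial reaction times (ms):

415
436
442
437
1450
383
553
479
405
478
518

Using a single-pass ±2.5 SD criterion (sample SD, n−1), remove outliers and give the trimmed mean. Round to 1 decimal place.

n = 11, ΣRT = 5996, M = 545.091
Σ(x−M)² = 925560.91; s = √(925560.91/10) = 304.230
Cutoffs: 545.091 ± 2.5·304.230 → [-215.5, 1305.7]
Outside: 1450 → excluded.
Retained (n=10): Σ = 4546, mean = 4546/10 = 454.600

454.6 ms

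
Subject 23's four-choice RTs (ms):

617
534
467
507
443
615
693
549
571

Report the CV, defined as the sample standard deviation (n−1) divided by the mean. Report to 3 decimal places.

0.142

n = 9, Σ = 4996, M = 555.1111
Σ(x−M)² = 49812.889; s = √(49812.889/8) = 78.9089
CV = 78.9089 / 555.1111 = 0.14215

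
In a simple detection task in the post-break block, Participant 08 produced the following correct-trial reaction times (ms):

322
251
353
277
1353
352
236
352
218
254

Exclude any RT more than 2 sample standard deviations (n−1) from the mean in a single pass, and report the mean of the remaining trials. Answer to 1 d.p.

n = 10, ΣRT = 3968, M = 396.800
Σ(x−M)² = 1039673.60; s = √(1039673.60/9) = 339.881
Cutoffs: 396.800 ± 2·339.881 → [-283.0, 1076.6]
Outside: 1353 → excluded.
Retained (n=9): Σ = 2615, mean = 2615/9 = 290.556

290.6 ms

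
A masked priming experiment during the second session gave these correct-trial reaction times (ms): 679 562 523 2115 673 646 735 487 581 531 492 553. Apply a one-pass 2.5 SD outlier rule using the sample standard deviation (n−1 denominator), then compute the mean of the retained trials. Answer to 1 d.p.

n = 12, ΣRT = 8577, M = 714.750
Σ(x−M)² = 2208262.25; s = √(2208262.25/11) = 448.053
Cutoffs: 714.750 ± 2.5·448.053 → [-405.4, 1834.9]
Outside: 2115 → excluded.
Retained (n=11): Σ = 6462, mean = 6462/11 = 587.455

587.5 ms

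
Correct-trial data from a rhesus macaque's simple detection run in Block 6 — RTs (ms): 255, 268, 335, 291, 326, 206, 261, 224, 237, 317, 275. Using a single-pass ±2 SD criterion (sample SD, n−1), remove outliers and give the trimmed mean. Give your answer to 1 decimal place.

n = 11, ΣRT = 2995, M = 272.273
Σ(x−M)² = 17590.18; s = √(17590.18/10) = 41.941
Cutoffs: 272.273 ± 2·41.941 → [188.4, 356.2]
No RTs fall outside the cutoffs; all 11 retained. Mean = 2995/11 = 272.273

272.3 ms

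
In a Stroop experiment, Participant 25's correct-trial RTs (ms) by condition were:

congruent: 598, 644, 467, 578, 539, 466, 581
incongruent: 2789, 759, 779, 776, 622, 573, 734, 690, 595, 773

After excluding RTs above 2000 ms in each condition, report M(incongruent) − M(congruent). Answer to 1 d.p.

146.8 ms

incongruent: exclude 2789
M(congruent) = 3873/7 = 553.286
M(incongruent) = 6301/9 = 700.111
Difference = 700.111 − 553.286 = 146.825 ms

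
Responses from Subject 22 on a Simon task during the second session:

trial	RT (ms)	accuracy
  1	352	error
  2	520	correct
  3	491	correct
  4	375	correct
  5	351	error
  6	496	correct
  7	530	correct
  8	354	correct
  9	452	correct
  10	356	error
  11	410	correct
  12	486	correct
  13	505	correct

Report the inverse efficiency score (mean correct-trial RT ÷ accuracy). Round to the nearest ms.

Correct trials (n=10): 520, 491, 375, 496, 530, 354, 452, 410, 486, 505
Mean correct RT = 4619/10 = 461.9000 ms
Proportion correct = 10/13
IES = 461.9000 / (10/13) = 600.470 ms

600 ms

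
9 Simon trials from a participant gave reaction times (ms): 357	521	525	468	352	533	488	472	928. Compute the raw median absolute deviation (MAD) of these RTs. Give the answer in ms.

Sorted: 352, 357, 468, 472, 488, 521, 525, 533, 928 → median = 488
|x − 488|: 131, 33, 37, 20, 136, 45, 0, 16, 440
Sorted deviations: 0, 16, 20, 33, 37, 45, 131, 136, 440 → MAD = 37

37 ms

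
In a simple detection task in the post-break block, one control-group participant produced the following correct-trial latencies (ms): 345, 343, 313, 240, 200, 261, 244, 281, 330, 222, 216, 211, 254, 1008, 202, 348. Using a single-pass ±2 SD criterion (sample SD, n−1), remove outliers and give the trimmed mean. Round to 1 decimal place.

n = 16, ΣRT = 5018, M = 313.625
Σ(x−M)² = 556939.75; s = √(556939.75/15) = 192.690
Cutoffs: 313.625 ± 2·192.690 → [-71.8, 699.0]
Outside: 1008 → excluded.
Retained (n=15): Σ = 4010, mean = 4010/15 = 267.333

267.3 ms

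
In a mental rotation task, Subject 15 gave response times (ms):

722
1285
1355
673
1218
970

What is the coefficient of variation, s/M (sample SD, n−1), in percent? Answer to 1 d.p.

n = 6, Σ = 6223, M = 1037.1667
Σ(x−M)² = 431598.833; s = √(431598.833/5) = 293.8023
CV = 293.8023 / 1037.1667 = 0.28327 = 28.327%

28.3%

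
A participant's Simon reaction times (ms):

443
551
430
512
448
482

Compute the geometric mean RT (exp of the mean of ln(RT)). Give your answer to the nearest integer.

476 ms

ln(RT): 6.0936, 6.3117, 6.0638, 6.2383, 6.1048, 6.1779
Mean ln(RT) = 36.9902/6 = 6.16503
Geometric mean = exp(6.16503) = 475.81 ms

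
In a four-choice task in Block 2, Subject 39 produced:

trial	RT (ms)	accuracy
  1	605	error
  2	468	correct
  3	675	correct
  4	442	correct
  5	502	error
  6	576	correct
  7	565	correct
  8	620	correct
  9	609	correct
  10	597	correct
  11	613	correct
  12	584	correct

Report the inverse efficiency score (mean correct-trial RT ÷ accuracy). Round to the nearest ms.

690 ms

Correct trials (n=10): 468, 675, 442, 576, 565, 620, 609, 597, 613, 584
Mean correct RT = 5749/10 = 574.9000 ms
Proportion correct = 10/12
IES = 574.9000 / (10/12) = 689.880 ms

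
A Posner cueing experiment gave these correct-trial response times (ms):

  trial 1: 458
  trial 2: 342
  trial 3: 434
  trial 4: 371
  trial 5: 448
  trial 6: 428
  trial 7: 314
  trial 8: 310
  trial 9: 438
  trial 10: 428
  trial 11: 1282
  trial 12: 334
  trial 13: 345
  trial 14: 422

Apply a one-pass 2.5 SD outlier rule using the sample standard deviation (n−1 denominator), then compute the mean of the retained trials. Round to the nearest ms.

390 ms

n = 14, ΣRT = 6354, M = 453.857
Σ(x−M)² = 774717.71; s = √(774717.71/13) = 244.118
Cutoffs: 453.857 ± 2.5·244.118 → [-156.4, 1064.2]
Outside: 1282 → excluded.
Retained (n=13): Σ = 5072, mean = 5072/13 = 390.154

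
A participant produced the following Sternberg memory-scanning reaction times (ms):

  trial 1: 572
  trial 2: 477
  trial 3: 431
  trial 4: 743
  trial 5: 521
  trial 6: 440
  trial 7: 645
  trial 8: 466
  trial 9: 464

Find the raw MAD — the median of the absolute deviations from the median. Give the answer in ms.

Sorted: 431, 440, 464, 466, 477, 521, 572, 645, 743 → median = 477
|x − 477|: 95, 0, 46, 266, 44, 37, 168, 11, 13
Sorted deviations: 0, 11, 13, 37, 44, 46, 95, 168, 266 → MAD = 44

44 ms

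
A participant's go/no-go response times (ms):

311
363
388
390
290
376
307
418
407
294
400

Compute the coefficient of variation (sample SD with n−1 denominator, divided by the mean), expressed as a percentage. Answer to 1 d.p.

n = 11, Σ = 3944, M = 358.5455
Σ(x−M)² = 23564.727; s = √(23564.727/10) = 48.5435
CV = 48.5435 / 358.5455 = 0.13539 = 13.539%

13.5%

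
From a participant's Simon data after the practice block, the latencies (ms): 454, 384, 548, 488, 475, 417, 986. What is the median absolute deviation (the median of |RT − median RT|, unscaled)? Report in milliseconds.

Sorted: 384, 417, 454, 475, 488, 548, 986 → median = 475
|x − 475|: 21, 91, 73, 13, 0, 58, 511
Sorted deviations: 0, 13, 21, 58, 73, 91, 511 → MAD = 58

58 ms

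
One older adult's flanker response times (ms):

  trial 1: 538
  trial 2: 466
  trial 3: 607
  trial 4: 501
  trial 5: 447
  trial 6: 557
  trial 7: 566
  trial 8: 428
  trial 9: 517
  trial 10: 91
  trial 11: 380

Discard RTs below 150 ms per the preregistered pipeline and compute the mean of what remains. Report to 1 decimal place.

Excluded: 91
Retained (n=10): Σ = 5007
Mean = 5007/10 = 500.7000

500.7 ms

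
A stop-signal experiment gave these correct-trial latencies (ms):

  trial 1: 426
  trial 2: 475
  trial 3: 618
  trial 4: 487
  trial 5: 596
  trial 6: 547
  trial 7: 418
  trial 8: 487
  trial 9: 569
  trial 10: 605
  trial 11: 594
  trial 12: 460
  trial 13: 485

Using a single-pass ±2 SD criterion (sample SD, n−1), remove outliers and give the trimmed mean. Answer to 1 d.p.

n = 13, ΣRT = 6767, M = 520.538
Σ(x−M)² = 59475.23; s = √(59475.23/12) = 70.401
Cutoffs: 520.538 ± 2·70.401 → [379.7, 661.3]
No RTs fall outside the cutoffs; all 13 retained. Mean = 6767/13 = 520.538

520.5 ms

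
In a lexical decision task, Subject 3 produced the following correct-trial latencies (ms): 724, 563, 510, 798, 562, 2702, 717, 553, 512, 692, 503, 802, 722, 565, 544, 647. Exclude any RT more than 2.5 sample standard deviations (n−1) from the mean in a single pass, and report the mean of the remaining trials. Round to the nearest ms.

628 ms

n = 16, ΣRT = 12116, M = 757.250
Σ(x−M)² = 4192029.00; s = √(4192029.00/15) = 528.648
Cutoffs: 757.250 ± 2.5·528.648 → [-564.4, 2078.9]
Outside: 2702 → excluded.
Retained (n=15): Σ = 9414, mean = 9414/15 = 627.600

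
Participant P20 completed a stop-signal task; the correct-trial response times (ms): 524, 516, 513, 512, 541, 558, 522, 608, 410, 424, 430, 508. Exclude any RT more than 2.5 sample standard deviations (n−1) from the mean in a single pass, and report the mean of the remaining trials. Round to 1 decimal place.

n = 12, ΣRT = 6066, M = 505.500
Σ(x−M)² = 36815.00; s = √(36815.00/11) = 57.852
Cutoffs: 505.500 ± 2.5·57.852 → [360.9, 650.1]
No RTs fall outside the cutoffs; all 12 retained. Mean = 6066/12 = 505.500

505.5 ms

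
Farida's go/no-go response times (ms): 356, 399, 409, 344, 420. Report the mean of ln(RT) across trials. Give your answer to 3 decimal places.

ln(RT): 5.8749, 5.9890, 6.0137, 5.8406, 6.0403
Σ ln(RT) = 29.7585
Mean = 29.7585/5 = 5.95170

5.952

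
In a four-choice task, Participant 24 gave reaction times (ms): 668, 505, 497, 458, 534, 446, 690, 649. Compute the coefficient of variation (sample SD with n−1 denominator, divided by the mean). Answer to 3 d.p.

n = 8, Σ = 4447, M = 555.8750
Σ(x−M)² = 67418.875; s = √(67418.875/7) = 98.1390
CV = 98.1390 / 555.8750 = 0.17655

0.177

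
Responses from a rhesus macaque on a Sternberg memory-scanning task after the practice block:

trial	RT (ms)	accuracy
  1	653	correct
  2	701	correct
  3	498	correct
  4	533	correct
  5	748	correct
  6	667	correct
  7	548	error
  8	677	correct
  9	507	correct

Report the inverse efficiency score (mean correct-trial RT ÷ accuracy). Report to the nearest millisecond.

701 ms

Correct trials (n=8): 653, 701, 498, 533, 748, 667, 677, 507
Mean correct RT = 4984/8 = 623.0000 ms
Proportion correct = 8/9
IES = 623.0000 / (8/9) = 700.875 ms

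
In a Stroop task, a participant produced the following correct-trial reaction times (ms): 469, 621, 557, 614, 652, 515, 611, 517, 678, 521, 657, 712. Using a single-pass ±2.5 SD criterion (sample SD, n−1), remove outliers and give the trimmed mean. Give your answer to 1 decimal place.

n = 12, ΣRT = 7124, M = 593.667
Σ(x−M)² = 64222.67; s = √(64222.67/11) = 76.410
Cutoffs: 593.667 ± 2.5·76.410 → [402.6, 784.7]
No RTs fall outside the cutoffs; all 12 retained. Mean = 7124/12 = 593.667

593.7 ms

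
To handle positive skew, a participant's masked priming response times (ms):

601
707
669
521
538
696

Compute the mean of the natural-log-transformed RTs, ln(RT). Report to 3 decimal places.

6.426

ln(RT): 6.3986, 6.5610, 6.5058, 6.2558, 6.2879, 6.5453
Σ ln(RT) = 38.5544
Mean = 38.5544/6 = 6.42573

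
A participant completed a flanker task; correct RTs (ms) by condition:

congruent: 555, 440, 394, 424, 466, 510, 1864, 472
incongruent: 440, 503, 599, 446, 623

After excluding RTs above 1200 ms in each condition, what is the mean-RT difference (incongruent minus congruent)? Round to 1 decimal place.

56.3 ms

congruent: exclude 1864
M(congruent) = 3261/7 = 465.857
M(incongruent) = 2611/5 = 522.200
Difference = 522.200 − 465.857 = 56.343 ms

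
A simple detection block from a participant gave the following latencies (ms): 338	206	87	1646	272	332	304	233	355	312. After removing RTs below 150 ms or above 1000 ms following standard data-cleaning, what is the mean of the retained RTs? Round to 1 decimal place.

Excluded: 87, 1646
Retained (n=8): Σ = 2352
Mean = 2352/8 = 294.0000

294.0 ms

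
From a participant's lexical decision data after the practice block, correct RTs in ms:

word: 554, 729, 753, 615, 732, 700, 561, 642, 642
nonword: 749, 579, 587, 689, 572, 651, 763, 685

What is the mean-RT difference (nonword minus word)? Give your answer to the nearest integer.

M(word) = 5928/9 = 658.667
M(nonword) = 5275/8 = 659.375
Difference = 659.375 − 658.667 = 0.708 ms

1 ms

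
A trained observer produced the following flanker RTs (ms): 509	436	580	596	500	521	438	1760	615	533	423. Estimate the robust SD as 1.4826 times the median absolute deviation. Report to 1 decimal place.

Sorted: 423, 436, 438, 500, 509, 521, 533, 580, 596, 615, 1760 → median = 521
|x − 521| sorted: 0, 12, 12, 21, 59, 75, 83, 85, 94, 98, 1239 → MAD = 75
Robust SD ≈ 1.4826 × 75 = 111.195

111.2 ms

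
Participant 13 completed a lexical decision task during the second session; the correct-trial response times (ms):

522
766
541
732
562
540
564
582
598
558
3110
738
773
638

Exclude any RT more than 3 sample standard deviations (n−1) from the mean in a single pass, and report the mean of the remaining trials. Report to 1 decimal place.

n = 14, ΣRT = 11224, M = 801.714
Σ(x−M)² = 5843852.86; s = √(5843852.86/13) = 670.468
Cutoffs: 801.714 ± 3·670.468 → [-1209.7, 2813.1]
Outside: 3110 → excluded.
Retained (n=13): Σ = 8114, mean = 8114/13 = 624.154

624.2 ms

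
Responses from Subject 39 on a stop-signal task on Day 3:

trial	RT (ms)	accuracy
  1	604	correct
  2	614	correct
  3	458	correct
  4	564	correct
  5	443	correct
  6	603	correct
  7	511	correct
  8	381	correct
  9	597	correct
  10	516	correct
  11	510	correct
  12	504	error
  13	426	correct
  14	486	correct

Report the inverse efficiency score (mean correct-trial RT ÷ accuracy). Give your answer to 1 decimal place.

Correct trials (n=13): 604, 614, 458, 564, 443, 603, 511, 381, 597, 516, 510, 426, 486
Mean correct RT = 6713/13 = 516.3846 ms
Proportion correct = 13/14
IES = 516.3846 / (13/14) = 556.107 ms

556.1 ms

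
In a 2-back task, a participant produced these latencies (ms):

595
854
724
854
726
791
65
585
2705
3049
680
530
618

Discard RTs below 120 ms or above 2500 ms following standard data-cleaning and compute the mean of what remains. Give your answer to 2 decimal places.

695.70 ms

Excluded: 65, 2705, 3049
Retained (n=10): Σ = 6957
Mean = 6957/10 = 695.7000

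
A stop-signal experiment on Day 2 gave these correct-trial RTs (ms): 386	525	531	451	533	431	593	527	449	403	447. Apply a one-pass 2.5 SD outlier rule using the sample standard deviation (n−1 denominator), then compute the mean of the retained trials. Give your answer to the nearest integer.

n = 11, ΣRT = 5276, M = 479.636
Σ(x−M)² = 42468.55; s = √(42468.55/10) = 65.168
Cutoffs: 479.636 ± 2.5·65.168 → [316.7, 642.6]
No RTs fall outside the cutoffs; all 11 retained. Mean = 5276/11 = 479.636

480 ms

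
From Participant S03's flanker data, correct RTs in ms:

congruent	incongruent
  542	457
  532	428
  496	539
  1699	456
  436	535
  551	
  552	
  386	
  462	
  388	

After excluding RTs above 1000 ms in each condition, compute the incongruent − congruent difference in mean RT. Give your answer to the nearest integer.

0 ms

congruent: exclude 1699
M(congruent) = 4345/9 = 482.778
M(incongruent) = 2415/5 = 483.000
Difference = 483.000 − 482.778 = 0.222 ms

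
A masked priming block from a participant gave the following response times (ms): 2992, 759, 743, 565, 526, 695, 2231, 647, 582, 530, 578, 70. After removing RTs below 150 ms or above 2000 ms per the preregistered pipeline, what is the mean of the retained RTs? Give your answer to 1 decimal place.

625.0 ms

Excluded: 70, 2231, 2992
Retained (n=9): Σ = 5625
Mean = 5625/9 = 625.0000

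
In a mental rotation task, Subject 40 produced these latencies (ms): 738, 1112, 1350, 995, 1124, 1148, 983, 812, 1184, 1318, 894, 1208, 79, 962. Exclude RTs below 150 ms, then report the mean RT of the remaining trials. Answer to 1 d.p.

1063.7 ms

Excluded: 79
Retained (n=13): Σ = 13828
Mean = 13828/13 = 1063.6923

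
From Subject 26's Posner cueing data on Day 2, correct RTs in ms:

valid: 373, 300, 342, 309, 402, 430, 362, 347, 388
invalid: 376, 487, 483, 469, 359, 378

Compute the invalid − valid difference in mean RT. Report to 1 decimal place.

M(valid) = 3253/9 = 361.444
M(invalid) = 2552/6 = 425.333
Difference = 425.333 − 361.444 = 63.889 ms

63.9 ms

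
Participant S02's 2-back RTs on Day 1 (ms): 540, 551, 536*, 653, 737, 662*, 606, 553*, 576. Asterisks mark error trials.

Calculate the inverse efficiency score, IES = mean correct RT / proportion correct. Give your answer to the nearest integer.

916 ms

Correct trials (n=6): 540, 551, 653, 737, 606, 576
Mean correct RT = 3663/6 = 610.5000 ms
Proportion correct = 6/9
IES = 610.5000 / (6/9) = 915.750 ms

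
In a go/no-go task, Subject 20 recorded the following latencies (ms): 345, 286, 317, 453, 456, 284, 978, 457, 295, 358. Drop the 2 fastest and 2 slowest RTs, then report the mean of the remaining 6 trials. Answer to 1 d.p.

Sorted: 284, 286, 295, 317, 345, 358, 453, 456, 457, 978
Drop lowest 2 (284, 286) and highest 2 (457, 978)
Remaining (n=6): Σ = 2224, mean = 2224/6 = 370.667

370.7 ms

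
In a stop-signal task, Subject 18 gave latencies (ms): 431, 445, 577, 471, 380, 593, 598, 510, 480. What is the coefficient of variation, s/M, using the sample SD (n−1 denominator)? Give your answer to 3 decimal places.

0.155

n = 9, Σ = 4485, M = 498.3333
Σ(x−M)² = 47684.000; s = √(47684.000/8) = 77.2043
CV = 77.2043 / 498.3333 = 0.15492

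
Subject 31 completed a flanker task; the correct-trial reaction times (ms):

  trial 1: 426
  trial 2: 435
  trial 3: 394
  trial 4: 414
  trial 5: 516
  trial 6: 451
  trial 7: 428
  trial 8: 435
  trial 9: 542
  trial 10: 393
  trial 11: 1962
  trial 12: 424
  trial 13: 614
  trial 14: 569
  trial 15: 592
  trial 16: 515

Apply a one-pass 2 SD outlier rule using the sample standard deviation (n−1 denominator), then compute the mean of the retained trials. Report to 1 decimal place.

n = 16, ΣRT = 9110, M = 569.375
Σ(x−M)² = 2146271.75; s = √(2146271.75/15) = 378.265
Cutoffs: 569.375 ± 2·378.265 → [-187.2, 1325.9]
Outside: 1962 → excluded.
Retained (n=15): Σ = 7148, mean = 7148/15 = 476.533

476.5 ms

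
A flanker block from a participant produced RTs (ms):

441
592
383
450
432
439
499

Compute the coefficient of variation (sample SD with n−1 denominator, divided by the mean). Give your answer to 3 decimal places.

0.144

n = 7, Σ = 3236, M = 462.2857
Σ(x−M)² = 26523.429; s = √(26523.429/6) = 66.4874
CV = 66.4874 / 462.2857 = 0.14382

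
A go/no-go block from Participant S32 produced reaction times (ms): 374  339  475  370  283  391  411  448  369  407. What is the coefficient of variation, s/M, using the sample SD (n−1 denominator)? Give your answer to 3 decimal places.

n = 10, Σ = 3867, M = 386.7000
Σ(x−M)² = 26358.100; s = √(26358.100/9) = 54.1173
CV = 54.1173 / 386.7000 = 0.13995

0.140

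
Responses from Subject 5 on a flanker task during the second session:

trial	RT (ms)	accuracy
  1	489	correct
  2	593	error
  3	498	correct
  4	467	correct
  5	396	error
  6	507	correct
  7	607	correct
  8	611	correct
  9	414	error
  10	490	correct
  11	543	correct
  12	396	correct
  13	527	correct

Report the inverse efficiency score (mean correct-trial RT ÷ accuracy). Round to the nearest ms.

668 ms

Correct trials (n=10): 489, 498, 467, 507, 607, 611, 490, 543, 396, 527
Mean correct RT = 5135/10 = 513.5000 ms
Proportion correct = 10/13
IES = 513.5000 / (10/13) = 667.550 ms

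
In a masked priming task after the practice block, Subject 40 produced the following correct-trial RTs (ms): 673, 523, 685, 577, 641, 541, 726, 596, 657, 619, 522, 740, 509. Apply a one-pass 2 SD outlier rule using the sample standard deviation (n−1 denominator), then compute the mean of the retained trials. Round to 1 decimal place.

616.1 ms

n = 13, ΣRT = 8009, M = 616.077
Σ(x−M)² = 74280.92; s = √(74280.92/12) = 78.677
Cutoffs: 616.077 ± 2·78.677 → [458.7, 773.4]
No RTs fall outside the cutoffs; all 13 retained. Mean = 8009/13 = 616.077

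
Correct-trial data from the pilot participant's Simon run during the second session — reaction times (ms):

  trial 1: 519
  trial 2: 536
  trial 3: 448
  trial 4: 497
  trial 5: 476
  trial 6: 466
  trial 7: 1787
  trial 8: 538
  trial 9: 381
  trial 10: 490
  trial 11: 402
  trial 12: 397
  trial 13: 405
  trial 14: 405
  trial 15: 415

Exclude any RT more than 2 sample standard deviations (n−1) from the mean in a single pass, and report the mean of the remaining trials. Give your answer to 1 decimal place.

n = 15, ΣRT = 8162, M = 544.133
Σ(x−M)² = 1694447.73; s = √(1694447.73/14) = 347.897
Cutoffs: 544.133 ± 2·347.897 → [-151.7, 1239.9]
Outside: 1787 → excluded.
Retained (n=14): Σ = 6375, mean = 6375/14 = 455.357

455.4 ms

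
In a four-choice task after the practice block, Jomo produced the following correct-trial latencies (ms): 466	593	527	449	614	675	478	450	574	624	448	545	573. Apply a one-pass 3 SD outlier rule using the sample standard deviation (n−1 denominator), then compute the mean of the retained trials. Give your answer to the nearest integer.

540 ms

n = 13, ΣRT = 7016, M = 539.692
Σ(x−M)² = 70168.77; s = √(70168.77/12) = 76.468
Cutoffs: 539.692 ± 3·76.468 → [310.3, 769.1]
No RTs fall outside the cutoffs; all 13 retained. Mean = 7016/13 = 539.692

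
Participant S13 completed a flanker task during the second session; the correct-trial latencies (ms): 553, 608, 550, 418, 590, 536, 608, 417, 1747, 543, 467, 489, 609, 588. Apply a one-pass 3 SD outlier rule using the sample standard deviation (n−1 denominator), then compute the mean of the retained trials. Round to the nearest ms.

537 ms

n = 14, ΣRT = 8723, M = 623.071
Σ(x−M)² = 1417286.93; s = √(1417286.93/13) = 330.185
Cutoffs: 623.071 ± 3·330.185 → [-367.5, 1613.6]
Outside: 1747 → excluded.
Retained (n=13): Σ = 6976, mean = 6976/13 = 536.615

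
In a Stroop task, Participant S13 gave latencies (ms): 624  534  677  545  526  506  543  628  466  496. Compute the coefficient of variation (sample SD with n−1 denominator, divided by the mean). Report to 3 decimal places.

n = 10, Σ = 5545, M = 554.5000
Σ(x−M)² = 40300.500; s = √(40300.500/9) = 66.9166
CV = 66.9166 / 554.5000 = 0.12068

0.121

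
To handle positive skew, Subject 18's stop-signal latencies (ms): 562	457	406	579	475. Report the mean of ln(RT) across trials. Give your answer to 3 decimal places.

6.197

ln(RT): 6.3315, 6.1247, 6.0064, 6.3613, 6.1633
Σ ln(RT) = 30.9872
Mean = 30.9872/5 = 6.19743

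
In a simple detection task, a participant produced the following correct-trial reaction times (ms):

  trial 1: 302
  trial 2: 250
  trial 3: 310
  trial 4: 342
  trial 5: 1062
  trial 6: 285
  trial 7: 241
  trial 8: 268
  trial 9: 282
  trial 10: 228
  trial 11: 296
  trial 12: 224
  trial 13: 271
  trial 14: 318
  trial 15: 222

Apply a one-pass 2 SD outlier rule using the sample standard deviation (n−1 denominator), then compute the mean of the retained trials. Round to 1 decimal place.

n = 15, ΣRT = 4901, M = 326.733
Σ(x−M)² = 597570.93; s = √(597570.93/14) = 206.600
Cutoffs: 326.733 ± 2·206.600 → [-86.5, 739.9]
Outside: 1062 → excluded.
Retained (n=14): Σ = 3839, mean = 3839/14 = 274.214

274.2 ms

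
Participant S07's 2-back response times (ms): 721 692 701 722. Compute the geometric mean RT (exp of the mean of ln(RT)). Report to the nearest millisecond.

ln(RT): 6.5806, 6.5396, 6.5525, 6.5820
Mean ln(RT) = 26.2548/4 = 6.56369
Geometric mean = exp(6.56369) = 708.88 ms

709 ms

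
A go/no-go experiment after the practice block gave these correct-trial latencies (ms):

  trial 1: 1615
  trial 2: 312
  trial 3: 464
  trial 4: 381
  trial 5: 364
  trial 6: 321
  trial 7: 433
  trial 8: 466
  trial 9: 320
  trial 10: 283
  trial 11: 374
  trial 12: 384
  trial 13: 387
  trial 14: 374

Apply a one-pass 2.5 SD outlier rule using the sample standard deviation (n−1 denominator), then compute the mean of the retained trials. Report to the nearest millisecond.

n = 14, ΣRT = 6478, M = 462.714
Σ(x−M)² = 1468210.86; s = √(1468210.86/13) = 336.064
Cutoffs: 462.714 ± 2.5·336.064 → [-377.4, 1302.9]
Outside: 1615 → excluded.
Retained (n=13): Σ = 4863, mean = 4863/13 = 374.077

374 ms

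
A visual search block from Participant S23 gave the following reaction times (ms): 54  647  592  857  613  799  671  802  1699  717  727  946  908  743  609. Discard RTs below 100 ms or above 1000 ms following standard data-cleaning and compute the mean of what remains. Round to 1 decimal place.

Excluded: 54, 1699
Retained (n=13): Σ = 9631
Mean = 9631/13 = 740.8462

740.8 ms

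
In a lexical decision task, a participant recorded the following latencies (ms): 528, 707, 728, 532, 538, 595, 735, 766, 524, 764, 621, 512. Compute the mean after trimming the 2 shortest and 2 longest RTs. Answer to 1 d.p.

Sorted: 512, 524, 528, 532, 538, 595, 621, 707, 728, 735, 764, 766
Drop lowest 2 (512, 524) and highest 2 (764, 766)
Remaining (n=8): Σ = 4984, mean = 4984/8 = 623.000

623.0 ms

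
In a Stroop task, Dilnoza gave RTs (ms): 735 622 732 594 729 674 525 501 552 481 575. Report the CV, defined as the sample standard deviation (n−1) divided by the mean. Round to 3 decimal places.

n = 11, Σ = 6720, M = 610.9091
Σ(x−M)² = 89492.909; s = √(89492.909/10) = 94.6007
CV = 94.6007 / 610.9091 = 0.15485

0.155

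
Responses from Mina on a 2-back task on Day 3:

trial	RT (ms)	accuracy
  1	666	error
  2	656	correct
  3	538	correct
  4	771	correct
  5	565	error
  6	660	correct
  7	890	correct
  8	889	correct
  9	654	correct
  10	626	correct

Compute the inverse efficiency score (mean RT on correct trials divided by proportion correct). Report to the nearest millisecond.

Correct trials (n=8): 656, 538, 771, 660, 890, 889, 654, 626
Mean correct RT = 5684/8 = 710.5000 ms
Proportion correct = 8/10
IES = 710.5000 / (8/10) = 888.125 ms

888 ms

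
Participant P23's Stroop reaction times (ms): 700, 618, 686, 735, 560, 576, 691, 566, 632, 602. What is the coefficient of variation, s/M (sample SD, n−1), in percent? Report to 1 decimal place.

n = 10, Σ = 6366, M = 636.6000
Σ(x−M)² = 35190.400; s = √(35190.400/9) = 62.5303
CV = 62.5303 / 636.6000 = 0.09823 = 9.823%

9.8%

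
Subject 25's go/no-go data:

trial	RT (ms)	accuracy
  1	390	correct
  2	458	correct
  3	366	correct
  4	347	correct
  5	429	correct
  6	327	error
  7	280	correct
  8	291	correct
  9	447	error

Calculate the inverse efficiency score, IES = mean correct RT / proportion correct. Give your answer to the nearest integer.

470 ms

Correct trials (n=7): 390, 458, 366, 347, 429, 280, 291
Mean correct RT = 2561/7 = 365.8571 ms
Proportion correct = 7/9
IES = 365.8571 / (7/9) = 470.388 ms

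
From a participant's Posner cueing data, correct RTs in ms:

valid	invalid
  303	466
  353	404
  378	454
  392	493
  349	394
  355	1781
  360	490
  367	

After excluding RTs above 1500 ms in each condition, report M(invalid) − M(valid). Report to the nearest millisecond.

93 ms

invalid: exclude 1781
M(valid) = 2857/8 = 357.125
M(invalid) = 2701/6 = 450.167
Difference = 450.167 − 357.125 = 93.042 ms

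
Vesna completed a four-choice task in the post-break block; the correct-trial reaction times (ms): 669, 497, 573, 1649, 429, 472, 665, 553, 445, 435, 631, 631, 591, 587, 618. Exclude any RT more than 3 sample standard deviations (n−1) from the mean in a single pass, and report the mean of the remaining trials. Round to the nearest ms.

n = 15, ΣRT = 9445, M = 629.667
Σ(x−M)² = 1209103.33; s = √(1209103.33/14) = 293.878
Cutoffs: 629.667 ± 3·293.878 → [-252.0, 1511.3]
Outside: 1649 → excluded.
Retained (n=14): Σ = 7796, mean = 7796/14 = 556.857

557 ms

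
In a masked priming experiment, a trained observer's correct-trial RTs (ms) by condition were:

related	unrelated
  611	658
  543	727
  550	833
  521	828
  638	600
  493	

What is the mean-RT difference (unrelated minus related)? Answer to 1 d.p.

169.9 ms

M(related) = 3356/6 = 559.333
M(unrelated) = 3646/5 = 729.200
Difference = 729.200 − 559.333 = 169.867 ms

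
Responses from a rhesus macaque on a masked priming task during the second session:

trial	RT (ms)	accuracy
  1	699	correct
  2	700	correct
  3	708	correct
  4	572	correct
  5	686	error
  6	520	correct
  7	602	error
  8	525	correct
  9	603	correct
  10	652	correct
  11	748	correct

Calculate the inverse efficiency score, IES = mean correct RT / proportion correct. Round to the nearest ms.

Correct trials (n=9): 699, 700, 708, 572, 520, 525, 603, 652, 748
Mean correct RT = 5727/9 = 636.3333 ms
Proportion correct = 9/11
IES = 636.3333 / (9/11) = 777.741 ms

778 ms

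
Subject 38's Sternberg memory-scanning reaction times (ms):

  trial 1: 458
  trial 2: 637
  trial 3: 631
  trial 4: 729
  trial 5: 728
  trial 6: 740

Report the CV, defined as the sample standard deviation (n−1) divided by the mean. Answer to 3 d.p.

n = 6, Σ = 3923, M = 653.8333
Σ(x−M)² = 57730.833; s = √(57730.833/5) = 107.4531
CV = 107.4531 / 653.8333 = 0.16434

0.164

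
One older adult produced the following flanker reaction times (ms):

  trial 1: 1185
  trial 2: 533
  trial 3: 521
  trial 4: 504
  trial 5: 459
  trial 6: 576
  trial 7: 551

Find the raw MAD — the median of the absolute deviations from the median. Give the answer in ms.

29 ms

Sorted: 459, 504, 521, 533, 551, 576, 1185 → median = 533
|x − 533|: 652, 0, 12, 29, 74, 43, 18
Sorted deviations: 0, 12, 18, 29, 43, 74, 652 → MAD = 29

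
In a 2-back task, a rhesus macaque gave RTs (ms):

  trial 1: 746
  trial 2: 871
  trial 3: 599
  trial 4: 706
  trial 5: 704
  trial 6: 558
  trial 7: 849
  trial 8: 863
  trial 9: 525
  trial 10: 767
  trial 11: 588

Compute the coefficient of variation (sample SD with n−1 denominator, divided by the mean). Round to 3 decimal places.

0.178

n = 11, Σ = 7776, M = 706.9091
Σ(x−M)² = 157676.909; s = √(157676.909/10) = 125.5695
CV = 125.5695 / 706.9091 = 0.17763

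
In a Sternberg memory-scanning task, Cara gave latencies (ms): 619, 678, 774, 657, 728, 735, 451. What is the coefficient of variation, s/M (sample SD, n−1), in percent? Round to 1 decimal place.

16.2%

n = 7, Σ = 4642, M = 663.1429
Σ(x−M)² = 68870.857; s = √(68870.857/6) = 107.1377
CV = 107.1377 / 663.1429 = 0.16156 = 16.156%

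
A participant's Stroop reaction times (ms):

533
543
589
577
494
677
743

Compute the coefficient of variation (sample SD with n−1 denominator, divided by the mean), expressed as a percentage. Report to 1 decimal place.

14.7%

n = 7, Σ = 4156, M = 593.7143
Σ(x−M)² = 45725.429; s = √(45725.429/6) = 87.2978
CV = 87.2978 / 593.7143 = 0.14704 = 14.704%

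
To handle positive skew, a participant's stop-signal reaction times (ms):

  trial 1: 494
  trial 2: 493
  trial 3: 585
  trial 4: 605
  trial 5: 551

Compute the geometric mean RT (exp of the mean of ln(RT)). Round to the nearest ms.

ln(RT): 6.2025, 6.2005, 6.3716, 6.4052, 6.3117
Mean ln(RT) = 31.4916/5 = 6.29832
Geometric mean = exp(6.29832) = 543.66 ms

544 ms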